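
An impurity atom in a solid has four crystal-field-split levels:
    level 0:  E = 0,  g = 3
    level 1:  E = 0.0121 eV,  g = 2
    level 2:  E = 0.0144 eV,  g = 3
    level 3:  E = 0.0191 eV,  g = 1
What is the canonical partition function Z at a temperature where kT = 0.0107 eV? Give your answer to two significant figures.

Z = 4.6

Eᵢ/kT = 0, 1.131, 1.346, 1.785.
Z = Σ gᵢe^(−Eᵢ/kT) = 3·e^(−0) + 2·e^(−1.131) + 3·e^(−1.346) + 1·e^(−1.785) = 3.000 + 0.6454 + 0.7808 + 0.1678 = 4.594.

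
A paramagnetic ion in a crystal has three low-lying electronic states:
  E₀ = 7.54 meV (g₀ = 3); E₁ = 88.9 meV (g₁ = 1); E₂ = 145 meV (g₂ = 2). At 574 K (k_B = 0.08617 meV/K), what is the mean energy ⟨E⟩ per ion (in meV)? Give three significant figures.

k_BT = 0.08617 × 574 K = 49.462 meV.
Eᵢ/kT = 0.15244, 1.7973, 2.9315.
Z = Σ gᵢe^(−Eᵢ/kT) = 3·e^(−0.15244) + 1·e^(−1.7973) + 2·e^(−2.9315) = 2.5758 + 0.16575 + 0.10663 = 2.8482.
⟨E⟩ = Σ Eᵢ gᵢe^(−Eᵢ/kT) / Z = (7.54·2.5758 + 88.9·0.16575 + 145·0.10663) / 2.8482 = 17.4 meV.

17.4 meV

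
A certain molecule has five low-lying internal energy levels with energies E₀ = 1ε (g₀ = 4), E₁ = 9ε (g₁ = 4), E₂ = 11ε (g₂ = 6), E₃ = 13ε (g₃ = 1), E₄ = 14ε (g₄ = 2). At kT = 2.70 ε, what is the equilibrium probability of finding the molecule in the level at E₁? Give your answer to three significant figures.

Eᵢ/kT = 0.37037, 3.3333, 4.0741, 4.8148, 5.1852.
Z = Σ gᵢe^(−Eᵢ/kT) = 4·e^(−0.37037) + 4·e^(−3.3333) + 6·e^(−4.0741) + 1·e^(−4.8148) + 2·e^(−5.1852) = 2.7619 + 0.14270 + 0.10205 + 0.0081088 + 0.011198 = 3.0260.
P₁ = g₁ e^(−E₁/kT) / Z = 0.14270/3.0260 = 0.0472.

0.0472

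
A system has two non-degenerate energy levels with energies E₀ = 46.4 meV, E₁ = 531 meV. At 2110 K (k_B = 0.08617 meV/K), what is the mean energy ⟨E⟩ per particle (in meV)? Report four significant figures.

77.92 meV

k_BT = 0.08617 × 2110 K = 181.819 meV.
Eᵢ/kT = 0.255199, 2.92049.
Z = Σ e^(−Eᵢ/kT) = e^(−0.255199) + e^(−2.92049) = 0.774762 + 0.0539073 = 0.828669.
⟨E⟩ = Σ Eᵢ e^(−Eᵢ/kT) / Z = (46.4·0.774762 + 531·0.0539073) / 0.828669 = 77.92 meV.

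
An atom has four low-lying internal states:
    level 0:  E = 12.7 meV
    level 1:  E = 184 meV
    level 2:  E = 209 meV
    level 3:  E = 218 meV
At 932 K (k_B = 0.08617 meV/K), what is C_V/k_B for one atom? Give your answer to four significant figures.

0.9524

k_BT = 0.08617 × 932 K = 80.3104 meV.
Eᵢ/kT = 0.158136, 2.29111, 2.60240, 2.71447.
Z = Σ e^(−Eᵢ/kT) = e^(−0.158136) + e^(−2.29111) + e^(−2.60240) + e^(−2.71447) = 0.853734 + 0.101154 + 0.0740955 + 0.0662401 = 1.09522.
⟨E⟩ = 54.2184 meV, ⟨E²⟩ = 9082.13 meV².
C_V/k_B = (⟨E²⟩ − ⟨E⟩²)/(kT)² = (9082.13 − 2939.63)/6449.76 = 0.9524.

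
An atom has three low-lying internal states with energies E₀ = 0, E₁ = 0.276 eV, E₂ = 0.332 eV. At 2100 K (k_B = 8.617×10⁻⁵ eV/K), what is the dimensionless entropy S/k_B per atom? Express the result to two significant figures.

0.77

k_BT = 8.617×10⁻⁵ × 2100 K = 0.1810 eV.
Eᵢ/kT = 0, 1.525, 1.834.
Z = Σ e^(−Eᵢ/kT) = e^(−0) + e^(−1.525) + e^(−1.834) = 1.000 + 0.2176 + 0.1598 = 1.377.
⟨E⟩ = Σ EᵢPᵢ = 0.08214 eV.
S/k_B = ln Z + ⟨E⟩/kT = ln(1.377) + 0.08214/0.1810 = 0.3199 + 0.4538 = 0.77.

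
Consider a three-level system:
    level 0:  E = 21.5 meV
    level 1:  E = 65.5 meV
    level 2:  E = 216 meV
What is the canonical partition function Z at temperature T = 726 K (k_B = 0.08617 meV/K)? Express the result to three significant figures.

k_BT = 0.08617 × 726 K = 62.559 meV.
Eᵢ/kT = 0.34368, 1.0470, 3.4527.
Z = Σ e^(−Eᵢ/kT) = e^(−0.34368) + e^(−1.0470) + e^(−3.4527) = 0.70916 + 0.35099 + 0.031660 = 1.0918.

Z = 1.09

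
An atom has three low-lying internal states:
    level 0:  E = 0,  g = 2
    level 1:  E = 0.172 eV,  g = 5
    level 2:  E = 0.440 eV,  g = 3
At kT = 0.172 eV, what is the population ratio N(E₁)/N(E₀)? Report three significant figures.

n₁/n₀ = (g₁/g₀) exp[−(E₁−E₀)/kT] = (5/2) × exp(−(0.172 eV)/(0.172 eV)) = (5/2) × exp(-1.0000) = 0.920.

0.920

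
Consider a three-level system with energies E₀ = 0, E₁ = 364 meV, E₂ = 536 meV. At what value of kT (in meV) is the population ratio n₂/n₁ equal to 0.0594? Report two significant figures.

n₂/n₁ = exp[−(E₂−E₁)/kT] = 0.0594.
⇒ (E₂−E₁)/kT = ln(1/0.0594) = ln(16.84) = 2.824.
kT = 172 meV / 2.824 = 61 meV.

61 meV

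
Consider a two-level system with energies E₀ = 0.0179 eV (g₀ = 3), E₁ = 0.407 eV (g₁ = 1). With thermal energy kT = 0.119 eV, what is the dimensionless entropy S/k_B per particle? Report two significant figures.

Eᵢ/kT = 0.1504, 3.420.
Z = Σ gᵢe^(−Eᵢ/kT) = 3·e^(−0.1504) + 1·e^(−3.420) = 2.581 + 0.03271 = 2.614.
⟨E⟩ = Σ EᵢPᵢ = 0.02277 eV.
S/k_B = ln Z + ⟨E⟩/kT = ln(2.614) + 0.02277/0.119 = 0.9609 + 0.1913 = 1.2.

1.2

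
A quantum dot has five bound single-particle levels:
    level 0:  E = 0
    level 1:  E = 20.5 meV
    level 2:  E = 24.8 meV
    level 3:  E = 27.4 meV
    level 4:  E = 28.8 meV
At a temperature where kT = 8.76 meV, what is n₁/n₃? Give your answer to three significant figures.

n₁/n₃ = exp[−(E₁−E₃)/kT] = exp(−(-6.9 meV)/(8.76 meV)) = exp(0.78767) = 2.20.

2.20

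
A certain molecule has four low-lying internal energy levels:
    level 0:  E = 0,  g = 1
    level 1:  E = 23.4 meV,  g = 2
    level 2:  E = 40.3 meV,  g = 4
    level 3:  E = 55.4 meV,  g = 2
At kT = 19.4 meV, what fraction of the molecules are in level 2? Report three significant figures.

Eᵢ/kT = 0, 1.2062, 2.0773, 2.8557.
Z = Σ gᵢe^(−Eᵢ/kT) = 1·e^(−0) + 2·e^(−1.2062) + 4·e^(−2.0773) + 2·e^(−2.8557) = 1.0000 + 0.59867 + 0.50107 + 0.11503 = 2.2148.
P₂ = g₂ e^(−E₂/kT) / Z = 0.50107/2.2148 = 0.226.

0.226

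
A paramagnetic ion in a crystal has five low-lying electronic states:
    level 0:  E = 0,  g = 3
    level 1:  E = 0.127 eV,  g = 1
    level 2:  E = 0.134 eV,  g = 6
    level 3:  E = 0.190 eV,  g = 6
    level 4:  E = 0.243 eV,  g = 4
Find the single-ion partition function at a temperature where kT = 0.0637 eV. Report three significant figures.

Z = 4.26

Eᵢ/kT = 0, 1.9937, 2.1036, 2.9827, 3.8148.
Z = Σ gᵢe^(−Eᵢ/kT) = 3·e^(−0) + 1·e^(−1.9937) + 6·e^(−2.1036) + 6·e^(−2.9827) + 4·e^(−3.8148) = 3.0000 + 0.13619 + 0.73210 + 0.30394 + 0.088168 = 4.2604.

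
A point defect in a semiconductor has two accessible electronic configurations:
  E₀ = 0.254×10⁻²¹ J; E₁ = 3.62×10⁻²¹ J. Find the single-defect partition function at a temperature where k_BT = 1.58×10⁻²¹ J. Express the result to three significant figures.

Z = 0.953

Eᵢ/kT = 0.16076, 2.2911.
Z = Σ e^(−Eᵢ/kT) = e^(−0.16076) + e^(−2.2911) = 0.85150 + 0.10116 = 0.95266.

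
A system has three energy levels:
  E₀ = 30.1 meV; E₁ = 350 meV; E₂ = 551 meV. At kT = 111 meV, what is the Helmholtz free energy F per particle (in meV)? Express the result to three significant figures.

Eᵢ/kT = 0.27117, 3.1532, 4.9640.
Z = Σ e^(−Eᵢ/kT) = e^(−0.27117) + e^(−3.1532) + e^(−4.9640) = 0.76249 + 0.042715 + 0.0069849 = 0.81219.
F = −kT ln Z = −111 × ln(0.81219) = −111 × -0.20802 = 23.1 meV.

23.1 meV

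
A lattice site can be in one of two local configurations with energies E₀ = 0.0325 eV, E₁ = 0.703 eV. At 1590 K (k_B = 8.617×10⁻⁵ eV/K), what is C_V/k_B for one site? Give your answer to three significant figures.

k_BT = 8.617×10⁻⁵ × 1590 K = 0.13701 eV.
Eᵢ/kT = 0.23721, 5.1310.
Z = Σ e^(−Eᵢ/kT) = e^(−0.23721) + e^(−5.1310) = 0.78883 + 0.0059106 = 0.79474.
⟨E⟩ = 0.037487 eV, ⟨E²⟩ = 0.0047239 eV².
C_V/k_B = (⟨E²⟩ − ⟨E⟩²)/(kT)² = (0.0047239 − 0.0014053)/0.018772 = 0.177.

0.177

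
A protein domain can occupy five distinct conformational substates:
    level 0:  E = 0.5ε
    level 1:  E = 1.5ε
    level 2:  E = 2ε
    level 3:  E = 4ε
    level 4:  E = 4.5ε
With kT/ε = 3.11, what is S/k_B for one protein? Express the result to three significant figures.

1.50

Eᵢ/kT = 0.16077, 0.48232, 0.64309, 1.2862, 1.4469.
Z = Σ e^(−Eᵢ/kT) = e^(−0.16077) + e^(−0.48232) + e^(−0.64309) + e^(−1.2862) + e^(−1.4469) = 0.85149 + 0.61735 + 0.52567 + 0.27632 + 0.23530 = 2.5061.
⟨E⟩ = Σ EᵢPᵢ = 1.8224 ε.
S/k_B = ln Z + ⟨E⟩/kT = ln(2.5061) + 1.8224/3.11 = 0.91873 + 0.58598 = 1.50.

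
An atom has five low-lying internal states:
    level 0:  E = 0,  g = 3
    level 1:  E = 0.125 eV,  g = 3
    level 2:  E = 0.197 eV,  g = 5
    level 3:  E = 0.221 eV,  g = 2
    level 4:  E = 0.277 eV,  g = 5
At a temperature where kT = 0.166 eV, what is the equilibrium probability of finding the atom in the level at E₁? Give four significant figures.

Eᵢ/kT = 0, 0.753012, 1.18675, 1.33133, 1.66867.
Z = Σ gᵢe^(−Eᵢ/kT) = 3·e^(−0) + 3·e^(−0.753012) + 5·e^(−1.18675) + 2·e^(−1.33133) + 5·e^(−1.66867) = 3.00000 + 1.41284 + 1.52606 + 0.528251 + 0.942488 = 7.40964.
P₁ = g₁ e^(−E₁/kT) / Z = 1.41284/7.40964 = 0.1907.

0.1907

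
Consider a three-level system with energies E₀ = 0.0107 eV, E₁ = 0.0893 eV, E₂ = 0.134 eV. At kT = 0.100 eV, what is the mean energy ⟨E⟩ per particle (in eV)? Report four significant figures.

Eᵢ/kT = 0.107000, 0.893000, 1.34000.
Z = Σ e^(−Eᵢ/kT) = e^(−0.107000) + e^(−0.893000) + e^(−1.34000) = 0.898526 + 0.409426 + 0.261846 = 1.56980.
⟨E⟩ = Σ Eᵢ e^(−Eᵢ/kT) / Z = (0.0107·0.898526 + 0.0893·0.409426 + 0.134·0.261846) / 1.56980 = 0.05177 eV.

0.05177 eV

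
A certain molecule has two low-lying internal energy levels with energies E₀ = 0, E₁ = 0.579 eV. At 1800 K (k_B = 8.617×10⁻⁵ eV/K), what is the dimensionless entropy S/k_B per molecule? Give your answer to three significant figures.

k_BT = 8.617×10⁻⁵ × 1800 K = 0.15511 eV.
Eᵢ/kT = 0, 3.7328.
Z = Σ e^(−Eᵢ/kT) = e^(−0) + e^(−3.7328) = 1.0000 + 0.023926 = 1.0239.
⟨E⟩ = Σ EᵢPᵢ = 0.013530 eV.
S/k_B = ln Z + ⟨E⟩/kT = ln(1.0239) + 0.013530/0.15511 = 0.023619 + 0.087228 = 0.111.

0.111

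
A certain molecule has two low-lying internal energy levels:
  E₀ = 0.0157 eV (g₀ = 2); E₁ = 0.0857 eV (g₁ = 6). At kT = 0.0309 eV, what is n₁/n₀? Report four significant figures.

n₁/n₀ = (g₁/g₀) exp[−(E₁−E₀)/kT] = (6/2) × exp(−(0.0700 eV)/(0.0309 eV)) = (6/2) × exp(-2.26537) = 0.3114.

0.3114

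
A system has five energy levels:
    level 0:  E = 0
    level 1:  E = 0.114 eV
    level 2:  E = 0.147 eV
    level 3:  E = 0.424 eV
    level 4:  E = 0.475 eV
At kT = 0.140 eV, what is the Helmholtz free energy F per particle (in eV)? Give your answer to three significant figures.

Eᵢ/kT = 0, 0.81429, 1.0500, 3.0286, 3.3929.
Z = Σ e^(−Eᵢ/kT) = e^(−0) + e^(−0.81429) + e^(−1.0500) + e^(−3.0286) + e^(−3.3929) = 1.0000 + 0.44295 + 0.34994 + 0.048383 + 0.033611 = 1.8749.
F = −kT ln Z = −0.140 × ln(1.8749) = −0.140 × 0.62856 = -0.0880 eV.

-0.0880 eV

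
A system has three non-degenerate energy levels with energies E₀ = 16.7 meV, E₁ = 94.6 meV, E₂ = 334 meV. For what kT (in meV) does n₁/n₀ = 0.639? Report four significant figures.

n₁/n₀ = exp[−(E₁−E₀)/kT] = 0.639.
⇒ (E₁−E₀)/kT = ln(1/0.639) = ln(1.56495) = 0.447854.
kT = 77.9 meV / 0.447854 = 173.9 meV.

173.9 meV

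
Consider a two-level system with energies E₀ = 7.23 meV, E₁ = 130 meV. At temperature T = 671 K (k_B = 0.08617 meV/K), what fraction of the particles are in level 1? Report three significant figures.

0.107

k_BT = 0.08617 × 671 K = 57.820 meV.
Eᵢ/kT = 0.12504, 2.2484.
Z = Σ e^(−Eᵢ/kT) = e^(−0.12504) + e^(−2.2484) = 0.88246 + 0.10557 = 0.98803.
P₁ = e^(−E₁/kT) / Z = 0.10557/0.98803 = 0.107.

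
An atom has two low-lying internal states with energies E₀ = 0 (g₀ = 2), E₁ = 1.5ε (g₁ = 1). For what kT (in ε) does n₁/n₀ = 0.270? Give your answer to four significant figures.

2.434 ε

n₁/n₀ = (g₁/g₀) exp[−(E₁−E₀)/kT] = 0.270.
⇒ (E₁−E₀)/kT = ln((1/2)/0.270) = ln(1.85185) = 0.616185.
kT = 1.5ε / 0.616185 = 2.434 ε.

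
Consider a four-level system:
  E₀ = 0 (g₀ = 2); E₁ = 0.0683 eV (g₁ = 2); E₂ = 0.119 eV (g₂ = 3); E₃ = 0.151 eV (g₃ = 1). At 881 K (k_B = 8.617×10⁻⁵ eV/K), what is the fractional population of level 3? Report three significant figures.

0.0383

k_BT = 8.617×10⁻⁵ × 881 K = 0.075916 eV.
Eᵢ/kT = 0, 0.89968, 1.5675, 1.9890.
Z = Σ gᵢe^(−Eᵢ/kT) = 2·e^(−0) + 2·e^(−0.89968) + 3·e^(−1.5675) + 1·e^(−1.9890) = 2.0000 + 0.81340 + 0.62570 + 0.13683 = 3.5759.
P₃ = g₃ e^(−E₃/kT) / Z = 0.13683/3.5759 = 0.0383.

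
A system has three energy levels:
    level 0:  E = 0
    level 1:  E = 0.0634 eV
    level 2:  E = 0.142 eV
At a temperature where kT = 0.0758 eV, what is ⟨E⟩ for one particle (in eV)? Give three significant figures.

0.0311 eV

Eᵢ/kT = 0, 0.83641, 1.8734.
Z = Σ e^(−Eᵢ/kT) = e^(−0) + e^(−0.83641) + e^(−1.8734) = 1.0000 + 0.43326 + 0.15360 = 1.5869.
⟨E⟩ = Σ Eᵢ e^(−Eᵢ/kT) / Z = (0·1.0000 + 0.0634·0.43326 + 0.142·0.15360) / 1.5869 = 0.0311 eV.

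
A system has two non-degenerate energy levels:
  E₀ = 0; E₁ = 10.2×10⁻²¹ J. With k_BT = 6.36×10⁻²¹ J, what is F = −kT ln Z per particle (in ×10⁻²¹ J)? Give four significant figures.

Eᵢ/kT = 0, 1.60377.
Z = Σ e^(−Eᵢ/kT) = e^(−0) + e^(−1.60377) = 1.00000 + 0.201137 = 1.20114.
F = −kT ln Z = −6.36 × ln(1.20114) = −6.36 × 0.183271 = -1.166 ×10⁻²¹ J.

-1.166 ×10⁻²¹ J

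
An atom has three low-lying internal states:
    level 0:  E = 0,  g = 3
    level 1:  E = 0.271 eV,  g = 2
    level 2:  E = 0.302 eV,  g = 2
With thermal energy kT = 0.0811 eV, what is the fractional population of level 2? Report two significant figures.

0.015

Eᵢ/kT = 0, 3.342, 3.724.
Z = Σ gᵢe^(−Eᵢ/kT) = 3·e^(−0) + 2·e^(−3.342) + 2·e^(−3.724) = 3.000 + 0.07073 + 0.04827 = 3.119.
P₂ = g₂ e^(−E₂/kT) / Z = 0.04827/3.119 = 0.015.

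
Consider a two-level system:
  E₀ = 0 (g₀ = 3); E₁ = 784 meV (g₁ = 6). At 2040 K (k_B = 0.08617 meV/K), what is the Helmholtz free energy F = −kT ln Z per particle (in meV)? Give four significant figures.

k_BT = 0.08617 × 2040 K = 175.787 meV.
Eᵢ/kT = 0, 4.45994.
Z = Σ gᵢe^(−Eᵢ/kT) = 3·e^(−0) + 6·e^(−4.45994) = 3.00000 + 0.0693783 = 3.06938.
F = −kT ln Z = −175.787 × ln(3.06938) = −175.787 × 1.12148 = -197.1 meV.

-197.1 meV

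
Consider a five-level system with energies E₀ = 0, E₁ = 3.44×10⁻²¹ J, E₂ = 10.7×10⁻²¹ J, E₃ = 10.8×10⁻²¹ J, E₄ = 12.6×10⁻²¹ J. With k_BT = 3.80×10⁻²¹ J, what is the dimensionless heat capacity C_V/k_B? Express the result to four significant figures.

Eᵢ/kT = 0, 0.905263, 2.81579, 2.84211, 3.31579.
Z = Σ e^(−Eᵢ/kT) = e^(−0) + e^(−0.905263) + e^(−2.81579) + e^(−2.84211) + e^(−3.31579) = 1.00000 + 0.404436 + 0.0598574 + 0.0583025 + 0.0363054 = 1.55890.
⟨E⟩ = 2.00067, ⟨E²⟩ = 15.5259.
C_V/k_B = (⟨E²⟩ − ⟨E⟩²)/(kT)² = (15.5259 − 4.00268)/14.4400 = 0.7980.

0.7980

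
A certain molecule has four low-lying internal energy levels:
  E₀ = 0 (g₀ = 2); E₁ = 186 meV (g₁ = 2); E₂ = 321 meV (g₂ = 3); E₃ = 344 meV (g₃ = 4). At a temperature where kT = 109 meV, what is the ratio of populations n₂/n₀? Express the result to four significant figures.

n₂/n₀ = (g₂/g₀) exp[−(E₂−E₀)/kT] = (3/2) × exp(−(321 meV)/(109 meV)) = (3/2) × exp(-2.94495) = 0.07891.

0.07891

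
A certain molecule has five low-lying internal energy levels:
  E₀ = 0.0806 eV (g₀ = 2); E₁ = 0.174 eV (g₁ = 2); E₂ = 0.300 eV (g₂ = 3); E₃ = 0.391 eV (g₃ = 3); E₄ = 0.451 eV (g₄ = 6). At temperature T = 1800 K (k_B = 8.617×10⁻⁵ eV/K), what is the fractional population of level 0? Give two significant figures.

0.42

k_BT = 8.617×10⁻⁵ × 1800 K = 0.1551 eV.
Eᵢ/kT = 0.5197, 1.122, 1.934, 2.521, 2.908.
Z = Σ gᵢe^(−Eᵢ/kT) = 2·e^(−0.5197) + 2·e^(−1.122) + 3·e^(−1.934) + 3·e^(−2.521) + 6·e^(−2.908) = 1.189 + 0.6513 + 0.4337 + 0.2411 + 0.3275 = 2.843.
P₀ = g₀ e^(−E₀/kT) / Z = 1.189/2.843 = 0.42.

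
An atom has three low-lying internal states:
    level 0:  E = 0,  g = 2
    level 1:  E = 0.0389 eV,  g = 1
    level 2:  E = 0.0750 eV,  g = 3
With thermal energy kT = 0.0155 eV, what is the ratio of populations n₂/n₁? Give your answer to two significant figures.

0.29

n₂/n₁ = (g₂/g₁) exp[−(E₂−E₁)/kT] = (3/1) × exp(−(0.0361 eV)/(0.0155 eV)) = (3/1) × exp(-2.329) = 0.29.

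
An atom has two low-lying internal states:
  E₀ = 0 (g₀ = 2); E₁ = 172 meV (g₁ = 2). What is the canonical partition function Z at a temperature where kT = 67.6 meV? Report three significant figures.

Z = 2.16

Eᵢ/kT = 0, 2.5444.
Z = Σ gᵢe^(−Eᵢ/kT) = 2·e^(−0) + 2·e^(−2.5444) = 2.0000 + 0.15704 = 2.1570.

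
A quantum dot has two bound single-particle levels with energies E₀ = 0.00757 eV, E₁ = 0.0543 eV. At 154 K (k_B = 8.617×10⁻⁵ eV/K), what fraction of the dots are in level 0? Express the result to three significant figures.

k_BT = 8.617×10⁻⁵ × 154 K = 0.013270 eV.
Eᵢ/kT = 0.57046, 4.0919.
Z = Σ e^(−Eᵢ/kT) = e^(−0.57046) + e^(−4.0919) = 0.56527 + 0.016707 = 0.58198.
P₀ = e^(−E₀/kT) / Z = 0.56527/0.58198 = 0.971.

0.971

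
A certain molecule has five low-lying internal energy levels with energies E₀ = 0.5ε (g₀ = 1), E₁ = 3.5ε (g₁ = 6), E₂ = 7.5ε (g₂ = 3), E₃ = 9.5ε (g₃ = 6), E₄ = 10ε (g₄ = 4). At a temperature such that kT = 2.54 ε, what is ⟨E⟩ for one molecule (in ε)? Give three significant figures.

3.32 ε

Eᵢ/kT = 0.19685, 1.3780, 2.9528, 3.7402, 3.9370.
Z = Σ gᵢe^(−Eᵢ/kT) = 1·e^(−0.19685) + 6·e^(−1.3780) + 3·e^(−2.9528) + 6·e^(−3.7402) + 4·e^(−3.9370) = 0.82131 + 1.5125 + 0.15658 + 0.14250 + 0.078027 = 2.7109.
⟨E⟩ = Σ Eᵢ gᵢe^(−Eᵢ/kT) / Z = (0.5·0.82131 + 3.5·1.5125 + 7.5·0.15658 + 9.5·0.14250 + 10·0.078027) / 2.7109 = 3.32 ε.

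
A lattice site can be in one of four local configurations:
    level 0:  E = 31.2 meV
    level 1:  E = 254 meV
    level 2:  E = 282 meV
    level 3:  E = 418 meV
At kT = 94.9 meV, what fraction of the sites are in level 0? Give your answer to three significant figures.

Eᵢ/kT = 0.32877, 2.6765, 2.9715, 4.4046.
Z = Σ e^(−Eᵢ/kT) = e^(−0.32877) + e^(−2.6765) + e^(−2.9715) + e^(−4.4046) = 0.71981 + 0.068804 + 0.051226 + 0.012221 = 0.85206.
P₀ = e^(−E₀/kT) / Z = 0.71981/0.85206 = 0.845.

0.845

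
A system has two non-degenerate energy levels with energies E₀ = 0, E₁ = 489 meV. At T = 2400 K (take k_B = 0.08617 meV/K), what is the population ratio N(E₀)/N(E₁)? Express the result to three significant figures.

k_BT = 0.08617 × 2400 K = 206.81 meV.
n₀/n₁ = exp[−(E₀−E₁)/kT] = exp(−(-489 meV)/(206.81 meV)) = exp(2.3645) = 10.6.

10.6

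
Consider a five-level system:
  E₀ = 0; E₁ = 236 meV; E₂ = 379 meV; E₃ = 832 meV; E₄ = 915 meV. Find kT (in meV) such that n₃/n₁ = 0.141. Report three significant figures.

304 meV

n₃/n₁ = exp[−(E₃−E₁)/kT] = 0.141.
⇒ (E₃−E₁)/kT = ln(1/0.141) = ln(7.0922) = 1.9590.
kT = 596 meV / 1.9590 = 304 meV.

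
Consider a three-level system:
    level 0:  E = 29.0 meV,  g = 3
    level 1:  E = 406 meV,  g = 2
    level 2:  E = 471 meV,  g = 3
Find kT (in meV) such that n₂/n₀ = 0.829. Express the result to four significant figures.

n₂/n₀ = (g₂/g₀) exp[−(E₂−E₀)/kT] = 0.829.
⇒ (E₂−E₀)/kT = ln((3/3)/0.829) = ln(1.20627) = 0.187533.
kT = 442.0 meV / 0.187533 = 2357 meV.

2357 meV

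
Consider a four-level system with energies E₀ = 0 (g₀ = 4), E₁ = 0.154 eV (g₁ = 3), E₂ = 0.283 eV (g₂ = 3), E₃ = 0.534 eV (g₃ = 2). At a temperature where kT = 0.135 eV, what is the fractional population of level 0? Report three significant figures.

0.745

Eᵢ/kT = 0, 1.1407, 2.0963, 3.9556.
Z = Σ gᵢe^(−Eᵢ/kT) = 4·e^(−0) + 3·e^(−1.1407) + 3·e^(−2.0963) + 2·e^(−3.9556) = 4.0000 + 0.95879 + 0.36873 + 0.038294 = 5.3658.
P₀ = g₀ e^(−E₀/kT) / Z = 4.0000/5.3658 = 0.745.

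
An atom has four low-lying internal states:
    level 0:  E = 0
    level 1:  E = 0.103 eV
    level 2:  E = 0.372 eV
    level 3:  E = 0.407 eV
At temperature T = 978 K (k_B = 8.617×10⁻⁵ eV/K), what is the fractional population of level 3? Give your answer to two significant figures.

0.0061

k_BT = 8.617×10⁻⁵ × 978 K = 0.08427 eV.
Eᵢ/kT = 0, 1.222, 4.414, 4.830.
Z = Σ e^(−Eᵢ/kT) = e^(−0) + e^(−1.222) + e^(−4.414) + e^(−4.830) = 1.000 + 0.2946 + 0.01211 + 0.007987 = 1.315.
P₃ = e^(−E₃/kT) / Z = 0.007987/1.315 = 0.0061.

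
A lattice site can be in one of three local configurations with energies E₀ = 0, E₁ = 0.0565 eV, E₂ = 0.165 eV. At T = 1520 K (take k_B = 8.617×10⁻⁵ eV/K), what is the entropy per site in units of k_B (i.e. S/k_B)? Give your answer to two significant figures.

0.99

k_BT = 8.617×10⁻⁵ × 1520 K = 0.1310 eV.
Eᵢ/kT = 0, 0.4313, 1.260.
Z = Σ e^(−Eᵢ/kT) = e^(−0) + e^(−0.4313) + e^(−1.260) = 1.000 + 0.6497 + 0.2837 = 1.933.
⟨E⟩ = Σ EᵢPᵢ = 0.04321 eV.
S/k_B = ln Z + ⟨E⟩/kT = ln(1.933) + 0.04321/0.1310 = 0.6591 + 0.3298 = 0.99.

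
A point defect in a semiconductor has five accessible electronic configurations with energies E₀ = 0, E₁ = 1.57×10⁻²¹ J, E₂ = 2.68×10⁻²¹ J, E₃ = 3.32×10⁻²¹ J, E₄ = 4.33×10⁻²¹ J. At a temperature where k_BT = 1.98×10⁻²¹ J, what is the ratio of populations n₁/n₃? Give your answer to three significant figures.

2.42

n₁/n₃ = exp[−(E₁−E₃)/kT] = exp(−(-1.75 ×10⁻²¹ J)/(1.98 ×10⁻²¹ J)) = exp(0.88384) = 2.42.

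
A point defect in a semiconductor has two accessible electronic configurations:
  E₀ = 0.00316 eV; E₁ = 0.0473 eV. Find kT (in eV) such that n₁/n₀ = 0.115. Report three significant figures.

0.0204 eV

n₁/n₀ = exp[−(E₁−E₀)/kT] = 0.115.
⇒ (E₁−E₀)/kT = ln(1/0.115) = ln(8.6957) = 2.1628.
kT = 0.04414 eV / 2.1628 = 0.0204 eV.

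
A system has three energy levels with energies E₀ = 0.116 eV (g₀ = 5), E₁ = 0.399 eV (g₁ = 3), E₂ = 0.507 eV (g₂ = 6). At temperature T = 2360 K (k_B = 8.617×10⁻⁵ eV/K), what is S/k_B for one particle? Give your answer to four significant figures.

2.302

k_BT = 8.617×10⁻⁵ × 2360 K = 0.203361 eV.
Eᵢ/kT = 0.570414, 1.96203, 2.49310.
Z = Σ gᵢe^(−Eᵢ/kT) = 5·e^(−0.570414) + 3·e^(−1.96203) + 6·e^(−2.49310) = 2.82646 + 0.421718 + 0.495920 = 3.74410.
⟨E⟩ = Σ EᵢPᵢ = 0.199665 eV.
S/k_B = ln Z + ⟨E⟩/kT = ln(3.74410) + 0.199665/0.203361 = 1.32018 + 0.981825 = 2.302.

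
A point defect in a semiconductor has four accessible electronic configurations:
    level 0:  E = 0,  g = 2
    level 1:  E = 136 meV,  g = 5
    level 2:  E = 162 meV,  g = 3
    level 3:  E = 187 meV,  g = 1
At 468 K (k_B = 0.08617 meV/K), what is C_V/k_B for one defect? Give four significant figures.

k_BT = 0.08617 × 468 K = 40.3276 meV.
Eᵢ/kT = 0, 3.37238, 4.01710, 4.63702.
Z = Σ gᵢe^(−Eᵢ/kT) = 2·e^(−0) + 5·e^(−3.37238) + 3·e^(−4.01710) + 1·e^(−4.63702) = 2.00000 + 0.171539 + 0.0540153 + 0.00968652 = 2.23524.
⟨E⟩ = 15.1622 meV, ⟨E²⟩ = 2205.17 meV².
C_V/k_B = (⟨E²⟩ − ⟨E⟩²)/(kT)² = (2205.17 − 229.892)/1626.32 = 1.215.

1.215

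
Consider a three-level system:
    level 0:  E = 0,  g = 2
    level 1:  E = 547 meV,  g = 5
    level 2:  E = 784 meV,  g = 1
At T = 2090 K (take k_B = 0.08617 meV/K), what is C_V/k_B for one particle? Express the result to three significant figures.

0.969

k_BT = 0.08617 × 2090 K = 180.10 meV.
Eᵢ/kT = 0, 3.0372, 4.3531.
Z = Σ gᵢe^(−Eᵢ/kT) = 2·e^(−0) + 5·e^(−3.0372) + 1·e^(−4.3531) = 2.0000 + 0.23985 + 0.012867 = 2.2527.
⟨E⟩ = 62.718 meV, ⟨E²⟩ = 35368 meV².
C_V/k_B = (⟨E²⟩ − ⟨E⟩²)/(kT)² = (35368 − 3933.5)/32436 = 0.969.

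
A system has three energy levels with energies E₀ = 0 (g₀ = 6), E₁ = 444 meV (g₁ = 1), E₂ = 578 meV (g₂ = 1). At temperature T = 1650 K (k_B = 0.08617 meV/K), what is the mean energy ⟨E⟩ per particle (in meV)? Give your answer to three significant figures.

k_BT = 0.08617 × 1650 K = 142.18 meV.
Eᵢ/kT = 0, 3.1228, 4.0653.
Z = Σ gᵢe^(−Eᵢ/kT) = 6·e^(−0) + 1·e^(−3.1228) + 1·e^(−4.0653) = 6.0000 + 0.044034 + 0.017158 = 6.0612.
⟨E⟩ = Σ Eᵢ gᵢe^(−Eᵢ/kT) / Z = (0·6.0000 + 444·0.044034 + 578·0.017158) / 6.0612 = 4.86 meV.

4.86 meV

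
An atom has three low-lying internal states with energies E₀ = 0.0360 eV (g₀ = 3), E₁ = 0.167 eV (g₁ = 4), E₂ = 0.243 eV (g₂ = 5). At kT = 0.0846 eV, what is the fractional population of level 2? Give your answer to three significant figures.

0.101

Eᵢ/kT = 0.42553, 1.9740, 2.8723.
Z = Σ gᵢe^(−Eᵢ/kT) = 3·e^(−0.42553) + 4·e^(−1.9740) + 5·e^(−2.8723) = 1.9603 + 0.55560 + 0.28284 = 2.7987.
P₂ = g₂ e^(−E₂/kT) / Z = 0.28284/2.7987 = 0.101.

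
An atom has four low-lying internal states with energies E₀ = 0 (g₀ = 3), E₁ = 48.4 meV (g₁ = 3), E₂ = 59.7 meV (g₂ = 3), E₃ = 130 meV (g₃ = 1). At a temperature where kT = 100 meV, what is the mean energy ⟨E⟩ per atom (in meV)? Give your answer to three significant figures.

Eᵢ/kT = 0, 0.48400, 0.59700, 1.3000.
Z = Σ gᵢe^(−Eᵢ/kT) = 3·e^(−0) + 3·e^(−0.48400) + 3·e^(−0.59700) + 1·e^(−1.3000) = 3.0000 + 1.8489 + 1.6514 + 0.27253 = 6.7728.
⟨E⟩ = Σ Eᵢ gᵢe^(−Eᵢ/kT) / Z = (0·3.0000 + 48.4·1.8489 + 59.7·1.6514 + 130·0.27253) / 6.7728 = 33.0 meV.

33.0 meV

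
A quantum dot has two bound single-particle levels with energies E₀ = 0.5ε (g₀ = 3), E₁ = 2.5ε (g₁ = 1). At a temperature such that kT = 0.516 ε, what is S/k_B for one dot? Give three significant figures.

1.13

Eᵢ/kT = 0.96899, 4.8450.
Z = Σ gᵢe^(−Eᵢ/kT) = 3·e^(−0.96899) + 1·e^(−4.8450) = 1.1384 + 0.0078676 = 1.1463.
⟨E⟩ = Σ EᵢPᵢ = 0.51371 ε.
S/k_B = ln Z + ⟨E⟩/kT = ln(1.1463) + 0.51371/0.516 = 0.13654 + 0.99556 = 1.13.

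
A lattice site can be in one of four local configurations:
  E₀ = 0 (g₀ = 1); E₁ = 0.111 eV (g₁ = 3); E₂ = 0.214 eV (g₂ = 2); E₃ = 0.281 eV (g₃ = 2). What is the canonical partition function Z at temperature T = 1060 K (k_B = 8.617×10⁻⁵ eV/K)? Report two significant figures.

Z = 2.2

k_BT = 8.617×10⁻⁵ × 1060 K = 0.09134 eV.
Eᵢ/kT = 0, 1.215, 2.343, 3.076.
Z = Σ gᵢe^(−Eᵢ/kT) = 1·e^(−0) + 3·e^(−1.215) + 2·e^(−2.343) + 2·e^(−3.076) = 1.000 + 0.8901 + 0.1921 + 0.09229 = 2.174.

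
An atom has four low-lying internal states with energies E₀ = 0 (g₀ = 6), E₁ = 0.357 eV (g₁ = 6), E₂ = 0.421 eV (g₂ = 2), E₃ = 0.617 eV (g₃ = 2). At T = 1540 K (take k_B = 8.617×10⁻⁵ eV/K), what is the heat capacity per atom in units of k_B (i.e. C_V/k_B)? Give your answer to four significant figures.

k_BT = 8.617×10⁻⁵ × 1540 K = 0.132702 eV.
Eᵢ/kT = 0, 2.69024, 3.17252, 4.64952.
Z = Σ gᵢe^(−Eᵢ/kT) = 6·e^(−0) + 6·e^(−2.69024) + 2·e^(−3.17252) + 2·e^(−4.64952) = 6.00000 + 0.407188 + 0.0837958 + 0.0191324 = 6.51012.
⟨E⟩ = 0.0295615 eV, ⟨E²⟩ = 0.0113717 eV².
C_V/k_B = (⟨E²⟩ − ⟨E⟩²)/(kT)² = (0.0113717 − 0.000873882)/0.0176098 = 0.5961.

0.5961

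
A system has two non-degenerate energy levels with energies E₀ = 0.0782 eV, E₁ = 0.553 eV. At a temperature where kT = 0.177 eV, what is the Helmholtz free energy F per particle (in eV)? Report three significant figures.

Eᵢ/kT = 0.44181, 3.1243.
Z = Σ e^(−Eᵢ/kT) = e^(−0.44181) + e^(−3.1243) = 0.64287 + 0.043968 = 0.68684.
F = −kT ln Z = −0.177 × ln(0.68684) = −0.177 × -0.37565 = 0.0665 eV.

0.0665 eV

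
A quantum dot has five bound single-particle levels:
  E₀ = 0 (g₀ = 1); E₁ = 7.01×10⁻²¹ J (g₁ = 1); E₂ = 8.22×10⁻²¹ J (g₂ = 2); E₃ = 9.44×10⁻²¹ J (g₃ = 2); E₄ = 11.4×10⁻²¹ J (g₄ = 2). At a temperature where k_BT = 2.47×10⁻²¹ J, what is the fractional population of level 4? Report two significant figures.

0.017

Eᵢ/kT = 0, 2.838, 3.328, 3.822, 4.615.
Z = Σ gᵢe^(−Eᵢ/kT) = 1·e^(−0) + 1·e^(−2.838) + 2·e^(−3.328) + 2·e^(−3.822) + 2·e^(−4.615) = 1.000 + 0.05854 + 0.07173 + 0.04377 + 0.01980 = 1.194.
P₄ = g₄ e^(−E₄/kT) / Z = 0.01980/1.194 = 0.017.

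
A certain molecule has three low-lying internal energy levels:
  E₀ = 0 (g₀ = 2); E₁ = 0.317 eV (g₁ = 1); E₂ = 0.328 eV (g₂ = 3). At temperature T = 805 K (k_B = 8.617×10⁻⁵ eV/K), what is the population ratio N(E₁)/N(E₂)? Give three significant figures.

0.391

k_BT = 8.617×10⁻⁵ × 805 K = 0.069367 eV.
n₁/n₂ = (g₁/g₂) exp[−(E₁−E₂)/kT] = (1/3) × exp(−(-0.011 eV)/(0.069367 eV)) = (1/3) × exp(0.15858) = 0.391.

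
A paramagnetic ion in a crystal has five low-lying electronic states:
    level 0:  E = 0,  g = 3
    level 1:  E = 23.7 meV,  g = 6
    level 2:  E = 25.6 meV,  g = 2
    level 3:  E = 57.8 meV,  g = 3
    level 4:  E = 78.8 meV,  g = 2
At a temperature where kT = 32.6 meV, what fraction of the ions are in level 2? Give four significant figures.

Eᵢ/kT = 0, 0.726994, 0.785276, 1.77301, 2.41718.
Z = Σ gᵢe^(−Eᵢ/kT) = 3·e^(−0) + 6·e^(−0.726994) + 2·e^(−0.785276) + 3·e^(−1.77301) + 2·e^(−2.41718) = 3.00000 + 2.90016 + 0.911988 + 0.509463 + 0.178345 = 7.49996.
P₂ = g₂ e^(−E₂/kT) / Z = 0.911988/7.49996 = 0.1216.

0.1216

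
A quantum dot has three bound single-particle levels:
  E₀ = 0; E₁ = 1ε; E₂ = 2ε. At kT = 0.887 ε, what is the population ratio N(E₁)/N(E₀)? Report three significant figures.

n₁/n₀ = exp[−(E₁−E₀)/kT] = exp(−(1ε)/(0.887ε)) = exp(-1.1274) = 0.324.

0.324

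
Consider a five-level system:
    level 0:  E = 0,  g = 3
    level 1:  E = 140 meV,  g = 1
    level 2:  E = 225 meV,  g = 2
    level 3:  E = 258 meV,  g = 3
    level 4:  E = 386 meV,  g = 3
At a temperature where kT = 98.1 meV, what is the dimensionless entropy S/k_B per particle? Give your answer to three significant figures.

1.74

Eᵢ/kT = 0, 1.4271, 2.2936, 2.6300, 3.9348.
Z = Σ gᵢe^(−Eᵢ/kT) = 3·e^(−0) + 1·e^(−1.4271) + 2·e^(−2.2936) + 3·e^(−2.6300) + 3·e^(−3.9348) = 3.0000 + 0.24000 + 0.20181 + 0.21624 + 0.058649 = 3.7167.
⟨E⟩ = Σ EᵢPᵢ = 42.359 meV.
S/k_B = ln Z + ⟨E⟩/kT = ln(3.7167) + 42.359/98.1 = 1.3128 + 0.43179 = 1.74.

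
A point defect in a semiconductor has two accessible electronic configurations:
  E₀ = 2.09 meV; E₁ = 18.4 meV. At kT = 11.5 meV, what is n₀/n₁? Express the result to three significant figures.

n₀/n₁ = exp[−(E₀−E₁)/kT] = exp(−(-16.31 meV)/(11.5 meV)) = exp(1.4183) = 4.13.

4.13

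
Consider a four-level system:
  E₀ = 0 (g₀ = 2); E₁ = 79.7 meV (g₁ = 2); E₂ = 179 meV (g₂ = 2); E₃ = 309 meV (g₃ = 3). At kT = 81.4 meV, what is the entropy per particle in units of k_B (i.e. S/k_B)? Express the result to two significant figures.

Eᵢ/kT = 0, 0.9791, 2.199, 3.796.
Z = Σ gᵢe^(−Eᵢ/kT) = 2·e^(−0) + 2·e^(−0.9791) + 2·e^(−2.199) + 3·e^(−3.796) = 2.000 + 0.7513 + 0.2218 + 0.06738 = 3.040.
⟨E⟩ = Σ EᵢPᵢ = 39.61 meV.
S/k_B = ln Z + ⟨E⟩/kT = ln(3.040) + 39.61/81.4 = 1.112 + 0.4866 = 1.6.

1.6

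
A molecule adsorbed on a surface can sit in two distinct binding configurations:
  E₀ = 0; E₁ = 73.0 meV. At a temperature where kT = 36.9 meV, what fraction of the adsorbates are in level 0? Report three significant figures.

Eᵢ/kT = 0, 1.9783.
Z = Σ e^(−Eᵢ/kT) = e^(−0) + e^(−1.9783) = 1.0000 + 0.13830 = 1.1383.
P₀ = e^(−E₀/kT) / Z = 1.0000/1.1383 = 0.879.

0.879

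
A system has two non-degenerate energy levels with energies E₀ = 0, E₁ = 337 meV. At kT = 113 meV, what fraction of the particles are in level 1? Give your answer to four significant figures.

Eᵢ/kT = 0, 2.98230.
Z = Σ e^(−Eᵢ/kT) = e^(−0) + e^(−2.98230) = 1.00000 + 0.0506761 = 1.05068.
P₁ = e^(−E₁/kT) / Z = 0.0506761/1.05068 = 0.04823.

0.04823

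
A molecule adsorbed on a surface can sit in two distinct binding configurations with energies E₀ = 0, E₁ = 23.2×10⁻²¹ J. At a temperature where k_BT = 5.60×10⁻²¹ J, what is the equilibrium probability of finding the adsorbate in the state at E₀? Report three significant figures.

Eᵢ/kT = 0, 4.1429.
Z = Σ e^(−Eᵢ/kT) = e^(−0) + e^(−4.1429) = 1.0000 + 0.015877 = 1.0159.
P₀ = e^(−E₀/kT) / Z = 1.0000/1.0159 = 0.984.

0.984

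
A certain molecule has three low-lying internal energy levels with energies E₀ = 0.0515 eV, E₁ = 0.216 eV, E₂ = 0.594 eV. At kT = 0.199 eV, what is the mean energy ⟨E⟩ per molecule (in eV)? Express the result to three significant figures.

Eᵢ/kT = 0.25879, 1.0854, 2.9849.
Z = Σ e^(−Eᵢ/kT) = e^(−0.25879) + e^(−1.0854) + e^(−2.9849) = 0.77199 + 0.33777 + 0.050545 = 1.1603.
⟨E⟩ = Σ Eᵢ e^(−Eᵢ/kT) / Z = (0.0515·0.77199 + 0.216·0.33777 + 0.594·0.050545) / 1.1603 = 0.123 eV.

0.123 eV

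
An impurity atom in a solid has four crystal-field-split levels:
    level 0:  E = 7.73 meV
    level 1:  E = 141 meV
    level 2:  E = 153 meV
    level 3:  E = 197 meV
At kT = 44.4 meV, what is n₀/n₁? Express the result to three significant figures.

20.1

n₀/n₁ = exp[−(E₀−E₁)/kT] = exp(−(-133.27 meV)/(44.4 meV)) = exp(3.0016) = 20.1.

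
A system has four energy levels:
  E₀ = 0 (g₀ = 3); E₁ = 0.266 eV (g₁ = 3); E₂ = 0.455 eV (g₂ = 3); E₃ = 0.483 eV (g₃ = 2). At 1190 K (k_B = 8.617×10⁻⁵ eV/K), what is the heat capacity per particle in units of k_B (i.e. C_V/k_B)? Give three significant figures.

k_BT = 8.617×10⁻⁵ × 1190 K = 0.10254 eV.
Eᵢ/kT = 0, 2.5941, 4.4373, 4.7104.
Z = Σ gᵢe^(−Eᵢ/kT) = 3·e^(−0) + 3·e^(−2.5941) + 3·e^(−4.4373) + 2·e^(−4.7104) = 3.0000 + 0.22414 + 0.035483 + 0.018002 = 3.2776.
⟨E⟩ = 0.025769 eV, ⟨E²⟩ = 0.0083612 eV².
C_V/k_B = (⟨E²⟩ − ⟨E⟩²)/(kT)² = (0.0083612 − 0.00066404)/0.010514 = 0.732.

0.732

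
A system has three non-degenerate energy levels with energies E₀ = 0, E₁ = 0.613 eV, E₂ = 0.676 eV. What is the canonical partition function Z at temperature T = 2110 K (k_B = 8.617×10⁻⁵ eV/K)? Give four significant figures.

Z = 1.059

k_BT = 8.617×10⁻⁵ × 2110 K = 0.181819 eV.
Eᵢ/kT = 0, 3.37148, 3.71798.
Z = Σ e^(−Eᵢ/kT) = e^(−0) + e^(−3.37148) + e^(−3.71798) = 1.00000 + 0.0343388 + 0.0242830 = 1.05862.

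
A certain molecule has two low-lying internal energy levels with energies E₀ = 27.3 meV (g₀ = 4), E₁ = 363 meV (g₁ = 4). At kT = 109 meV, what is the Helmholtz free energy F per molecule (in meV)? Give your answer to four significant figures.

-128.7 meV

Eᵢ/kT = 0.250459, 3.33028.
Z = Σ gᵢe^(−Eᵢ/kT) = 4·e^(−0.250459) + 4·e^(−3.33028) = 3.11377 + 0.143132 = 3.25690.
F = −kT ln Z = −109 × ln(3.25690) = −109 × 1.18078 = -128.7 meV.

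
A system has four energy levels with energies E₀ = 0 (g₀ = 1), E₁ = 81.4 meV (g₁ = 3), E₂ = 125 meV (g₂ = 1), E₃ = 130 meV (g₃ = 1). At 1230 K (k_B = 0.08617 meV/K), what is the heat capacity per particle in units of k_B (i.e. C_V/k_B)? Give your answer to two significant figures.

k_BT = 0.08617 × 1230 K = 106.0 meV.
Eᵢ/kT = 0, 0.7679, 1.179, 1.226.
Z = Σ gᵢe^(−Eᵢ/kT) = 1·e^(−0) + 3·e^(−0.7679) + 1·e^(−1.179) + 1·e^(−1.226) = 1.000 + 1.392 + 0.3076 + 0.2935 = 2.993.
⟨E⟩ = 63.45 meV, ⟨E²⟩ = 6345 meV².
C_V/k_B = (⟨E²⟩ − ⟨E⟩²)/(kT)² = (6345 − 4026)/11240 = 0.21.

0.21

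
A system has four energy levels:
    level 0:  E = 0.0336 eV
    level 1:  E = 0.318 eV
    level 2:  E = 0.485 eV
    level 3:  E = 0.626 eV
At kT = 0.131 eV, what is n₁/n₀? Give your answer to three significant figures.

n₁/n₀ = exp[−(E₁−E₀)/kT] = exp(−(0.2844 eV)/(0.131 eV)) = exp(-2.1710) = 0.114.

0.114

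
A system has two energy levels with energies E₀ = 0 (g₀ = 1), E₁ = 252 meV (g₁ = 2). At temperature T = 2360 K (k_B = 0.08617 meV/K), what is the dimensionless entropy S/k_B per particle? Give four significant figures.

k_BT = 0.08617 × 2360 K = 203.361 meV.
Eᵢ/kT = 0, 1.23918.
Z = Σ gᵢe^(−Eᵢ/kT) = 1·e^(−0) + 2·e^(−1.23918) = 1.00000 + 0.579243 = 1.57924.
⟨E⟩ = Σ EᵢPᵢ = 92.4301 meV.
S/k_B = ln Z + ⟨E⟩/kT = ln(1.57924) + 92.4301/203.361 = 0.456944 + 0.454512 = 0.9115.

0.9115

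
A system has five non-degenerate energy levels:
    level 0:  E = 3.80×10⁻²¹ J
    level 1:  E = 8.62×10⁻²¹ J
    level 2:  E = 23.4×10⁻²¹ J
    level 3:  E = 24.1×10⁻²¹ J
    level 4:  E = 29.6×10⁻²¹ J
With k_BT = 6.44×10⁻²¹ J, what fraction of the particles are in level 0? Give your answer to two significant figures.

0.63

Eᵢ/kT = 0.5901, 1.339, 3.634, 3.742, 4.596.
Z = Σ e^(−Eᵢ/kT) = e^(−0.5901) + e^(−1.339) + e^(−3.634) + e^(−3.742) + e^(−4.596) = 0.5543 + 0.2621 + 0.02641 + 0.02371 + 0.01009 = 0.8766.
P₀ = e^(−E₀/kT) / Z = 0.5543/0.8766 = 0.63.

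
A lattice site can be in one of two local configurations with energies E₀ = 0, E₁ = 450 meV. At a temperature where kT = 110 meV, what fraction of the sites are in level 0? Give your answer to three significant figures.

Eᵢ/kT = 0, 4.0909.
Z = Σ e^(−Eᵢ/kT) = e^(−0) + e^(−4.0909) = 1.0000 + 0.016724 = 1.0167.
P₀ = e^(−E₀/kT) / Z = 1.0000/1.0167 = 0.984.

0.984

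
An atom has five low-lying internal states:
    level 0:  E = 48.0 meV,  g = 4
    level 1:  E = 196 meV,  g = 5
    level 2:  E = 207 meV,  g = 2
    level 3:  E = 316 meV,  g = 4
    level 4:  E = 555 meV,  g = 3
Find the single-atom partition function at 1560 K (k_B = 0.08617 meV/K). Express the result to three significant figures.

k_BT = 0.08617 × 1560 K = 134.43 meV.
Eᵢ/kT = 0.35706, 1.4580, 1.5398, 2.3507, 4.1285.
Z = Σ gᵢe^(−Eᵢ/kT) = 4·e^(−0.35706) + 5·e^(−1.4580) + 2·e^(−1.5398) + 4·e^(−2.3507) + 3·e^(−4.1285) = 2.7989 + 1.1635 + 0.42885 + 0.38121 + 0.048321 = 4.8208.

Z = 4.82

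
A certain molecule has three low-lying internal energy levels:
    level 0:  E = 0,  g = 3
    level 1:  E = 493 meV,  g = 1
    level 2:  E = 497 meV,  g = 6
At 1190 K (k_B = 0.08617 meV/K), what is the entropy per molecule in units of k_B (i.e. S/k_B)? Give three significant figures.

k_BT = 0.08617 × 1190 K = 102.54 meV.
Eᵢ/kT = 0, 4.8079, 4.8469.
Z = Σ gᵢe^(−Eᵢ/kT) = 3·e^(−0) + 1·e^(−4.8079) + 6·e^(−4.8469) = 3.0000 + 0.0081650 + 0.047116 = 3.0553.
⟨E⟩ = Σ EᵢPᵢ = 8.9818 meV.
S/k_B = ln Z + ⟨E⟩/kT = ln(3.0553) + 8.9818/102.54 = 1.1169 + 0.087593 = 1.20.

1.20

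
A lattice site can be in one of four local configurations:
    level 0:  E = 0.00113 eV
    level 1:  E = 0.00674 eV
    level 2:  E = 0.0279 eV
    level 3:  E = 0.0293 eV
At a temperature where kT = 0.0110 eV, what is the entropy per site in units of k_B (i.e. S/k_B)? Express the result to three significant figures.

Eᵢ/kT = 0.10273, 0.61273, 2.5364, 2.6636.
Z = Σ e^(−Eᵢ/kT) = e^(−0.10273) + e^(−0.61273) + e^(−2.5364) + e^(−2.6636) = 0.90237 + 0.54187 + 0.079151 + 0.069697 = 1.5931.
⟨E⟩ = Σ EᵢPᵢ = 0.0056006 eV.
S/k_B = ln Z + ⟨E⟩/kT = ln(1.5931) + 0.0056006/0.0110 = 0.46568 + 0.50915 = 0.975.

0.975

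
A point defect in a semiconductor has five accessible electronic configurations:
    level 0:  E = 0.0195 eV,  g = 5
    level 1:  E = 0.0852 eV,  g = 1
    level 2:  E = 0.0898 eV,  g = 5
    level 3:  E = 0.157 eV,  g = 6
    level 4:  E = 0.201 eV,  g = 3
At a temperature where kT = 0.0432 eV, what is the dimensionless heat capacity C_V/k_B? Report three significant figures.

Eᵢ/kT = 0.45139, 1.9722, 2.0787, 3.6343, 4.6528.
Z = Σ gᵢe^(−Eᵢ/kT) = 5·e^(−0.45139) + 1·e^(−1.9722) + 5·e^(−2.0787) + 6·e^(−3.6343) + 3·e^(−4.6528) = 3.1837 + 0.13915 + 0.62546 + 0.15841 + 0.028605 = 4.1353.
⟨E⟩ = 0.038866 eV, ⟨E²⟩ = 0.0029804 eV².
C_V/k_B = (⟨E²⟩ − ⟨E⟩²)/(kT)² = (0.0029804 − 0.0015106)/0.0018662 = 0.788.

0.788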